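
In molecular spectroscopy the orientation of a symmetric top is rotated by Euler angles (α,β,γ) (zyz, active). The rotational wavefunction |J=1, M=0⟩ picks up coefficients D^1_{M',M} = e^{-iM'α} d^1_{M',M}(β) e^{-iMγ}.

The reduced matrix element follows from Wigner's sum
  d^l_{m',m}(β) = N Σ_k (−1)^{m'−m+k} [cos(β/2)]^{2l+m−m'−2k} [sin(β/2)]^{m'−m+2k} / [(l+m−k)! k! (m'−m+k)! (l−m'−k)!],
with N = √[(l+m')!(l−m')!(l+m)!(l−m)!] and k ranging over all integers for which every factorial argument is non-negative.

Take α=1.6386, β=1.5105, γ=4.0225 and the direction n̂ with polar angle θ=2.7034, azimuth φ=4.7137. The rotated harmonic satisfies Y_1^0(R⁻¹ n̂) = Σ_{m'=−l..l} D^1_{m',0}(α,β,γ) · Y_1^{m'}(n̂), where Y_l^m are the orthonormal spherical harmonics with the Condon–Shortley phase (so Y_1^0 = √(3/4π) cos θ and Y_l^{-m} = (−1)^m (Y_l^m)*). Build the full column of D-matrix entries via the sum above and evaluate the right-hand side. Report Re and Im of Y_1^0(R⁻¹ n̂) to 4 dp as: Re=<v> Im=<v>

Re=-0.2331 Im=0.0000

Need the full column D^1_{m',0} for m'=−1..1 at α=1.6386, β=1.5105, γ=4.0225.
cos(β/2)=0.728100, sin(β/2)=0.685471
d^1_{-1,0}: single k=1 term ⇒ +0.705822;  D = -0.047821+0.704200i
d^1_{0,0}: k∈[0..1] ⇒ +0.530130 -0.469870 = +0.060260;  D = +0.060260+0.000000i
d^1_{1,0}: single k=0 term ⇒ -0.705822;  D = +0.047821+0.704200i
Y_1^{m'}(θ=2.7034,φ=4.7137) and Σ D·Y over m':
  (-0.0478+0.7042i)·(+0.0002+0.1466i)  (+0.0603+0.0000i)·(-0.4424+0.0000i)  (+0.0478+0.7042i)·(-0.0002+0.1466i)
Y_1^0(R⁻¹ n̂) = -0.233143+0.000000i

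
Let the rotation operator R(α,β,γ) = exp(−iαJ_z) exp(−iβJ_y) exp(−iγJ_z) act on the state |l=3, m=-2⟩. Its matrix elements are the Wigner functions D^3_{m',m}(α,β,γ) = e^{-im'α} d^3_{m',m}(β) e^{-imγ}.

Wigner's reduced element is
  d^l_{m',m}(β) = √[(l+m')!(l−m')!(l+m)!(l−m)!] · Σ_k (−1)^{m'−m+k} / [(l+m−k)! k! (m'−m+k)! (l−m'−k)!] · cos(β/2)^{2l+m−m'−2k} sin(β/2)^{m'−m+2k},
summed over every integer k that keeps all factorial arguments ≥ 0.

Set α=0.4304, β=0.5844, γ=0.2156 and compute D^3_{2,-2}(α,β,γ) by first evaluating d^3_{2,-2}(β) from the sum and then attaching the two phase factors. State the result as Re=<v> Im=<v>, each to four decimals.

Re=0.0282 Im=-0.0129

Split into d^3_{2,-2}(β=0.5844) × two z-phases.
c=cos(0.5844/2)=0.957612, s=sin(0.5844/2)=0.288060; N=√[120·1·1·120]=120.000000
The bounds max(0,m−m')=0 and min(l+m,l−m')=1 give 2 terms
  k=0: (−1)^4·120.0000/(24)·0.9576^2·0.2881^4 = +0.031570
  k=1: (−1)^5·120.0000/(120)·0.9576^0·0.2881^6 = -0.000571
d^3_{2,-2}(0.5844) = +0.031570 -0.000571 = +0.030999
Phases: e^{-i·(2)·0.4304}=+0.651831-0.758364i, e^{-i·(-2)·0.2156}=+0.908465+0.417961i ⇒ D=+0.028182-0.012911i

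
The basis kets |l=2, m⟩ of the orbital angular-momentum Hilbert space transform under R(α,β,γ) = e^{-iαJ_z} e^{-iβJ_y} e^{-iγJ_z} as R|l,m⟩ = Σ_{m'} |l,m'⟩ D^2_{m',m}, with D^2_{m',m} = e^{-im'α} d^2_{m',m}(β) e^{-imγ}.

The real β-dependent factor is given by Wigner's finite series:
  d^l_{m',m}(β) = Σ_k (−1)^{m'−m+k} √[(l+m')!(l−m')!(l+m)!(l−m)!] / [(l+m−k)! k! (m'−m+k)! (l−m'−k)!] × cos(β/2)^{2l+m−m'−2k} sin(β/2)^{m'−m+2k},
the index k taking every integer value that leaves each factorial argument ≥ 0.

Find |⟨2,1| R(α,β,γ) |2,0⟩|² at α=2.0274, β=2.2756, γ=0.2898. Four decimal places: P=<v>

P=0.3653

First d^2_{1,0}(β=2.2756), then the phase factors e^{-i(1)α} and e^{-i(0)γ}:
c=cos(2.2756/2)=0.419592, s=sin(2.2756/2)=0.907713; N=√[6·1·2·2]=4.898979
k∈{0,1} keeps every argument non-negative
  k=0: (−1)^1·4.8990/(2)·0.4196^3·0.9077^1 = -0.164251
  k=1: (−1)^2·4.8990/(2)·0.4196^1·0.9077^3 = +0.768685
d^2_{1,0}(2.2756) = -0.164251 +0.768685 = +0.604434
|D^2_{1,0}|² = |d^2_{1,0}(β)|² = (+0.604434)² = 0.365341 (the z-rotation phases have unit modulus)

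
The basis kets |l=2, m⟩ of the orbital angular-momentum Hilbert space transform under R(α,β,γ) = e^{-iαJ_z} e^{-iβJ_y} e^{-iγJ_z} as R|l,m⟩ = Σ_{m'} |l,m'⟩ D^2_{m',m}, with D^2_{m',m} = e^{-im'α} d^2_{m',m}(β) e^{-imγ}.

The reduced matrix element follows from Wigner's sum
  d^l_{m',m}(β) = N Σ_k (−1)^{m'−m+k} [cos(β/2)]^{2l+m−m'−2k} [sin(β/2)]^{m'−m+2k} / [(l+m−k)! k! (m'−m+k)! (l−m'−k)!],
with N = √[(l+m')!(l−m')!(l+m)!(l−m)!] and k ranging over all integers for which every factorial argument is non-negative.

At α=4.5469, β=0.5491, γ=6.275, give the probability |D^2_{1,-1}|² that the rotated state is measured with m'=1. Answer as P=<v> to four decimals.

Split into d^2_{1,-1}(β=0.5491) × two z-phases.
Half-angle: c=0.962547, s=0.271114. N=√(6·1·1·6)=6.000000
The bounds max(0,m−m')=0 and min(l+m,l−m')=1 give 2 terms
  k=0: (−1)^2·6.0000/(2)·0.9625^2·0.2711^2 = +0.204300
  k=1: (−1)^3·6.0000/(6)·0.9625^0·0.2711^4 = -0.005403
d^2_{1,-1}(0.5491) = +0.204300 -0.005403 = +0.198898
|D^2_{1,-1}|² = |d^2_{1,-1}(β)|² = (+0.198898)² = 0.039560 (the z-rotation phases have unit modulus)

P=0.0396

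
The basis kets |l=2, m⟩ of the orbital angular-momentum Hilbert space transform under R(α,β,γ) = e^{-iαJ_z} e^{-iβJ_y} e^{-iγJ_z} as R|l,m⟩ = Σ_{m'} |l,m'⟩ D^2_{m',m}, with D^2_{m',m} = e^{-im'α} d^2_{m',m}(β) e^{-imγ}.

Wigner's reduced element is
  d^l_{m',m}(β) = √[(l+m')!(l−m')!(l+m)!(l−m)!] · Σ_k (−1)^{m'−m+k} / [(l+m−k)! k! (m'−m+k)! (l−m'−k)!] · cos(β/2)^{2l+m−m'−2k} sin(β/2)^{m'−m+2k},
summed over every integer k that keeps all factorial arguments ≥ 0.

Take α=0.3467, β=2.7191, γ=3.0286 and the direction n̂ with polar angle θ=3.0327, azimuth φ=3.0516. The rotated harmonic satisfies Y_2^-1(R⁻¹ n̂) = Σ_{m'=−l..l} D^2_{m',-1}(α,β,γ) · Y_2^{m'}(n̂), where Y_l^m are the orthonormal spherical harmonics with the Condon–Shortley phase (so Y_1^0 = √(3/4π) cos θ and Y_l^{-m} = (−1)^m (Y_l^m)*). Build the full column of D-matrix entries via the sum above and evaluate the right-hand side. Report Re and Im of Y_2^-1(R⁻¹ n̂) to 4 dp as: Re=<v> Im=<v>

Re=-0.3273 Im=0.0681

Need the full column D^2_{m',-1} for m'=−2..2 at α=0.3467, β=2.7191, γ=3.0286.
cos(β/2)=0.209679, sin(β/2)=0.977770
d^2_{-2,-1}: single k=1 term ⇒ +0.018027;  D = -0.015075-0.009886i
d^2_{-1,-1}: k∈[0..1] ⇒ +0.001933 -0.126097 = -0.124164;  D = +0.120788+0.028755i
d^2_{0,-1}: k∈[0..1] ⇒ -0.022079 +0.480110 = +0.458031;  D = -0.455110+0.051644i
d^2_{1,-1}: k∈[0..1] ⇒ +0.126097 -0.914003 = -0.787906;  D = +0.706113-0.349572i
d^2_{2,-1}: single k=0 term ⇒ -0.392008;  D = +0.271311-0.282949i
Y_2^{m'}(θ=3.0327,φ=3.0516) and Σ D·Y over m':
  (-0.0151-0.0099i)·(+0.0045+0.0008i)  (+0.1208+0.0288i)·(+0.0831+0.0075i)  (-0.4551+0.0516i)·(+0.6196+0.0000i)  (+0.7061-0.3496i)·(-0.0831+0.0075i)  (+0.2713-0.2829i)·(+0.0045-0.0008i)
Y_2^-1(R⁻¹ n̂) = -0.327311+0.068101i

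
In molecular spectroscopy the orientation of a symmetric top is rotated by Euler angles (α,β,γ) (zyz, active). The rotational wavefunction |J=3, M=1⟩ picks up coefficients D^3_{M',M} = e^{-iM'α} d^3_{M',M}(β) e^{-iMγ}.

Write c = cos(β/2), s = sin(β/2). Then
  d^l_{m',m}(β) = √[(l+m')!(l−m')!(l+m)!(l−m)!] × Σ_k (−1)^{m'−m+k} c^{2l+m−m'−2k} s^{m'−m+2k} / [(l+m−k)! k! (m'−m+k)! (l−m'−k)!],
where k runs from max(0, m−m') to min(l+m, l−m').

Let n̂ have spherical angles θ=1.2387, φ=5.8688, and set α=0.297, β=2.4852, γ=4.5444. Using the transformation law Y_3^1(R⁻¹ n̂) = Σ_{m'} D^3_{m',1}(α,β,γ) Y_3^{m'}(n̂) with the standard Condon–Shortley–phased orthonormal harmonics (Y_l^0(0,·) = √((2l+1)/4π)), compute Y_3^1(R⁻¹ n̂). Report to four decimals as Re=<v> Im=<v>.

Need the full column D^3_{m',1} for m'=−3..3 at α=0.297, β=2.4852, γ=4.5444.
cos(β/2)=0.322336, sin(β/2)=0.946625
d^3_{-3,1}: single k=4 term ⇒ +0.323129;  D = -0.281724+0.158254i
d^3_{-2,1}: k∈[3..4] ⇒ +0.179677 -0.774818 = -0.595141;  D = +0.410863-0.430563i
d^3_{-1,1}: k∈[2..4] ⇒ +0.058042 -0.667453 +0.719563 = +0.110152;  D = -0.049394+0.098457i
d^3_{0,1}: k∈[1..3] ⇒ +0.011411 -0.295239 +0.848770 = +0.564942;  D = -0.094458+0.556990i
d^3_{1,1}: k∈[0..2] ⇒ +0.001122 -0.077390 +0.500589 = +0.424322;  D = +0.054590+0.420795i
d^3_{2,1}: k∈[0..1] ⇒ -0.010417 +0.179677 = +0.169260;  D = +0.069945+0.154132i
d^3_{3,1}: single k=0 term ⇒ +0.037466;  D = +0.024789+0.028093i
Y_3^{m'}(θ=1.2387,φ=5.8688) and Σ D·Y over m':
  (-0.2817+0.1583i)·(+0.1134+0.3338i)  (+0.4109-0.4306i)·(+0.2012+0.2195i)  (-0.0494+0.0985i)·(-0.1310-0.0576i)  (-0.0945+0.5570i)·(-0.3003+0.0000i)  (+0.0546+0.4208i)·(+0.1310-0.0576i)  (+0.0699+0.1541i)·(+0.2012-0.2195i)  (+0.0248+0.0281i)·(-0.1134+0.3338i)
Y_3^1(R⁻¹ n̂) = +0.200048-0.177131i

Re=0.2000 Im=-0.1771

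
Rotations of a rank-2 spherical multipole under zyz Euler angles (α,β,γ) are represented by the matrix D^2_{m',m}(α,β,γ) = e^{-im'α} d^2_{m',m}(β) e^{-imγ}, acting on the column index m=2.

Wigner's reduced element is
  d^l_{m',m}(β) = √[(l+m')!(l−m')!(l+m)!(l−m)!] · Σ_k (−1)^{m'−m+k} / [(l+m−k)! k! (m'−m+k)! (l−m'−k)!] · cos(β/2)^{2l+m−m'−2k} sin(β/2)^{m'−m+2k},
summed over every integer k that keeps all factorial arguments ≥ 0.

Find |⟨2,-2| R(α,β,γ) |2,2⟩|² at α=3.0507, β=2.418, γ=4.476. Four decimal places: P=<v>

P=0.5854

Split into d^2_{-2,2}(β=2.418) × two z-phases.
c=cos(2.418/2)=0.353955, s=sin(2.418/2)=0.935263; N=√[1·24·24·1]=24.000000
The bounds max(0,m−m')=4 and min(l+m,l−m')=4 give 1 term
  k=4: (−1)^0·24.0000/(24)·0.3540^0·0.9353^4 = +0.765128
d^2_{-2,2}(2.418) = +0.765128
|D^2_{-2,2}|² = |d^2_{-2,2}(β)|² = (+0.765128)² = 0.585421 (the z-rotation phases have unit modulus)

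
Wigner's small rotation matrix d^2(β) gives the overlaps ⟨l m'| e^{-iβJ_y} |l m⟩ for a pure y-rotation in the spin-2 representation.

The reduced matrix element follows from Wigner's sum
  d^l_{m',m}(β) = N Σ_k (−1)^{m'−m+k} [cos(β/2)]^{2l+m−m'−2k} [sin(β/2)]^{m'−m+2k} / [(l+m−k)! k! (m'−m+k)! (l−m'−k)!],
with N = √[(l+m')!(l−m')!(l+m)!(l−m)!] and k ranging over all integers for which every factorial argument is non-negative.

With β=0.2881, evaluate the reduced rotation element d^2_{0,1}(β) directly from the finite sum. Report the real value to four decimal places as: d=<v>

d=0.3336

d^2_{0,1}(β=0.2881) via Wigner's sum:
With c≡cos(β/2)=0.989643 and s≡sin(β/2)=0.143552, N=[2·2·6·1]^{1/2}=4.898979
k∈{1,2} keeps every argument non-negative
  k=1: (−1)^0·4.8990/(2)·0.9896^3·0.1436^1 = +0.340817
  k=2: (−1)^1·4.8990/(2)·0.9896^1·0.1436^3 = -0.007171
d^2_{0,1}(0.2881) = +0.340817 -0.007171 = +0.333646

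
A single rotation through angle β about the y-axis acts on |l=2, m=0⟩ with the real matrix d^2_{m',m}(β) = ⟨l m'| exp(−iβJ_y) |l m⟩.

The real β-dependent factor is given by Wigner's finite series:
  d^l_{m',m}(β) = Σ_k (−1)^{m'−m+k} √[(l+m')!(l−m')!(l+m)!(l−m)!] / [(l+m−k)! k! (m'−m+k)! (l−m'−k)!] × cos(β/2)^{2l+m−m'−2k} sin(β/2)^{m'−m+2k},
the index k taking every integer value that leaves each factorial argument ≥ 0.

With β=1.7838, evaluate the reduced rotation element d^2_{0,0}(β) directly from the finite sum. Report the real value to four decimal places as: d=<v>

d^2_{0,0}(β=1.7838) via Wigner's sum:
With c≡cos(β/2)=0.627934 and s≡sin(β/2)=0.778266, N=[2·2·2·2]^{1/2}=4.000000
The bounds max(0,m−m')=0 and min(l+m,l−m')=2 give 3 terms
  k=0: (−1)^0·4.0000/(4)·0.6279^4·0.7783^0 = +0.155474
  k=1: (−1)^1·4.0000/(1)·0.6279^2·0.7783^2 = -0.955311
  k=2: (−1)^2·4.0000/(4)·0.6279^0·0.7783^4 = +0.366870
d^2_{0,0}(1.7838) = +0.155474 -0.955311 +0.366870 = -0.432967

d=-0.4330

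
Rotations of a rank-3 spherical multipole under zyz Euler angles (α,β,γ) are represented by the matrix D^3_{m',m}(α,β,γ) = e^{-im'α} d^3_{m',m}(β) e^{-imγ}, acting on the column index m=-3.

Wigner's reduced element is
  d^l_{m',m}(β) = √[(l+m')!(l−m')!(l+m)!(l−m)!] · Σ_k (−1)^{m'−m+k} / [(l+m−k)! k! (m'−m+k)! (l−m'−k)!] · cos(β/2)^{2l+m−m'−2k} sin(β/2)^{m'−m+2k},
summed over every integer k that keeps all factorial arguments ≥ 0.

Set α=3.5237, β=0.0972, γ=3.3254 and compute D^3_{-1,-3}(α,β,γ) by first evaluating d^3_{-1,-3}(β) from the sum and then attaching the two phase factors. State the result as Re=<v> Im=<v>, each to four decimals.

D^3_{-1,-3}(3.5237,0.0972,3.3254) = e^{-i·-1·3.5237}·d^3_{-1,-3}(0.0972)·e^{-i·-3·3.3254}. Compute d first:
Half-angle: c=0.998819, s=0.048581. N=√(2·24·1·720)=185.903201
Admissible k: 0..0 (factorial args all ≥0)
  k=0: (−1)^2·185.9032/(48)·0.9988^4·0.0486^2 = +0.009098
d^3_{-1,-3}(0.0972) = +0.009098
Phases: e^{-i·(-1)·3.5237}=-0.927881-0.372877i, e^{-i·(-3)·3.3254}=-0.851780-0.523899i ⇒ D=+0.005413+0.007312i

Re=0.0054 Im=0.0073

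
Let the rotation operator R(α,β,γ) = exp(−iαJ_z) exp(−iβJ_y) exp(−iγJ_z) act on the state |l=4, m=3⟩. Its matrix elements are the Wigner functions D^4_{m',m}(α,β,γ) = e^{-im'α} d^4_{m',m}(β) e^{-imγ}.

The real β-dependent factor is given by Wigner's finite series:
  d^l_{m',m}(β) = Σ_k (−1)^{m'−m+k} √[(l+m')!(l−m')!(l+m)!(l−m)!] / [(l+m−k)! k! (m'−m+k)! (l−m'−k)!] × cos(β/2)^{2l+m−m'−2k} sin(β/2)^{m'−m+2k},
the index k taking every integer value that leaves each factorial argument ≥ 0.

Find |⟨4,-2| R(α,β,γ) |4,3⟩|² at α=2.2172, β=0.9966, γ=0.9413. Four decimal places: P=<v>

P=0.0292

Split into d^4_{-2,3}(β=0.9966) × two z-phases.
Half-angle: c=0.878396, s=0.477933. N=√(2·720·5040·1)=2693.993318
The bounds max(0,m−m')=5 and min(l+m,l−m')=6 give 2 terms
  k=5: (−1)^0·2693.9933/(240)·0.8784^3·0.4779^5 = +0.189711
  k=6: (−1)^1·2693.9933/(720)·0.8784^1·0.4779^7 = -0.018721
d^4_{-2,3}(0.9966) = +0.189711 -0.018721 = +0.170990
|D^4_{-2,3}|² = |d^4_{-2,3}(β)|² = (+0.170990)² = 0.029238 (the z-rotation phases have unit modulus)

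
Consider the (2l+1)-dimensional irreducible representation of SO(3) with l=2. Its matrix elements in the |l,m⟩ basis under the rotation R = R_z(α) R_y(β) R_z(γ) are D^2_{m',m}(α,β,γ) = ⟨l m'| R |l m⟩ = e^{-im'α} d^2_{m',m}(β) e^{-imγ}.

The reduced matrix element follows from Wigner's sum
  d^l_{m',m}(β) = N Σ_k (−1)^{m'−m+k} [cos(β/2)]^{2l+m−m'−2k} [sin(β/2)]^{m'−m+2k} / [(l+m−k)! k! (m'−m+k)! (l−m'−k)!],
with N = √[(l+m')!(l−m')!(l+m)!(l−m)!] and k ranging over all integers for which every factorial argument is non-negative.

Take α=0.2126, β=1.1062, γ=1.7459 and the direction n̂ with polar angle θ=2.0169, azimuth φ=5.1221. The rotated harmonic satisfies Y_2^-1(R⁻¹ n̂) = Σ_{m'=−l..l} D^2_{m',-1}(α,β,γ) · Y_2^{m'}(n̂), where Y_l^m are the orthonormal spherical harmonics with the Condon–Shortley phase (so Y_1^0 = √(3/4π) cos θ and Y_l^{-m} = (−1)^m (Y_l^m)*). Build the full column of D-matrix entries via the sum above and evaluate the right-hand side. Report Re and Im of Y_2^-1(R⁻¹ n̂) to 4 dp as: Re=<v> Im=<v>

Re=0.0260 Im=-0.0083

Need the full column D^2_{m',-1} for m'=−2..2 at α=0.2126, β=1.1062, γ=1.7459.
cos(β/2)=0.850900, sin(β/2)=0.525328
d^2_{-2,-1}: single k=1 term ⇒ +0.647286;  D = -0.365647+0.534117i
d^2_{-1,-1}: k∈[0..1] ⇒ +0.524221 -0.599430 = -0.075210;  D = +0.028434-0.069627i
d^2_{0,-1}: k∈[0..1] ⇒ -0.792760 +0.302165 = -0.490594;  D = +0.085467-0.483092i
d^2_{1,-1}: k∈[0..1] ⇒ +0.599430 -0.076159 = +0.523271;  D = +0.019616+0.522904i
d^2_{2,-1}: single k=0 term ⇒ -0.246717;  D = -0.061062-0.239041i
Y_2^{m'}(θ=2.0169,φ=5.1221) and Σ D·Y over m':
  (-0.3656+0.5341i)·(-0.2146+0.2297i)  (+0.0284-0.0696i)·(-0.1198-0.2758i)  (+0.0855-0.4831i)·(-0.1393+0.0000i)  (+0.0196+0.5229i)·(+0.1198-0.2758i)  (-0.0611-0.2390i)·(-0.2146-0.2297i)
Y_2^-1(R⁻¹ n̂) = +0.026019-0.008298i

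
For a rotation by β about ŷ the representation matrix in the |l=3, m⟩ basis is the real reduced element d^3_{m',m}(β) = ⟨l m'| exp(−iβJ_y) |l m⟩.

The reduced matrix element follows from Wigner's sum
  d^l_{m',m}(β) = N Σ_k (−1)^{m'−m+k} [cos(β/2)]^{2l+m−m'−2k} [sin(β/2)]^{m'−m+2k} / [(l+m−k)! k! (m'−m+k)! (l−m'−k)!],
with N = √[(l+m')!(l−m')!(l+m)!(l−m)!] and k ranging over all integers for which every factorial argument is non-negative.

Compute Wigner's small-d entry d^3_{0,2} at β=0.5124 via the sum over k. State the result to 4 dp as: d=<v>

d^3_{0,2}(β=0.5124) via Wigner's sum:
With c≡cos(β/2)=0.967360 and s≡sin(β/2)=0.253406, N=[6·6·120·1]^{1/2}=65.726707
k: max(0,(2)−(0))=2 … min(3+(2),3−(0))=3
  k=2: (−1)^0·65.7267/(12)·0.9674^4·0.2534^2 = +0.307998
  k=3: (−1)^1·65.7267/(12)·0.9674^2·0.2534^4 = -0.021135
d^3_{0,2}(0.5124) = +0.307998 -0.021135 = +0.286863

d=0.2869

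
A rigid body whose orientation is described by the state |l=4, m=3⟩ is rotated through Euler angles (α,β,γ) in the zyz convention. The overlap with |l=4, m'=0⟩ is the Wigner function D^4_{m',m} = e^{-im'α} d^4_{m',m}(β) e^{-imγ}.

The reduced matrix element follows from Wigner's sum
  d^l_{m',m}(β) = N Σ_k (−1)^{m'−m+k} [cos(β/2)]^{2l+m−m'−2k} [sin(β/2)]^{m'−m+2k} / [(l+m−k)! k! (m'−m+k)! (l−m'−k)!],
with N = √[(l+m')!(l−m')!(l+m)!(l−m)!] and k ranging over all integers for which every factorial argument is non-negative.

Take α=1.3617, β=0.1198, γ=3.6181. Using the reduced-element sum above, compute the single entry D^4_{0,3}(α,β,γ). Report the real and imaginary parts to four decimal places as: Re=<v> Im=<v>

D^4_{0,3}(1.3617,0.1198,3.6181) = e^{-i·0·1.3617}·d^4_{0,3}(0.1198)·e^{-i·3·3.6181}. Compute d first:
With c≡cos(β/2)=0.998207 and s≡sin(β/2)=0.059864, N=[24·24·5040·1]^{1/2}=1703.830978
k∈{3,4} keeps every argument non-negative
  k=3: (−1)^0·1703.8310/(144)·0.9982^5·0.0599^3 = +0.002516
  k=4: (−1)^1·1703.8310/(144)·0.9982^3·0.0599^5 = -0.000009
d^4_{0,3}(0.1198) = +0.002516 -0.000009 = +0.002507
Phases: e^{-i·(0)·1.3617}=+1.000000+0.000000i, e^{-i·(3)·3.6181}=-0.140805+0.990037i ⇒ D=-0.000353+0.002482i

Re=-0.0004 Im=0.0025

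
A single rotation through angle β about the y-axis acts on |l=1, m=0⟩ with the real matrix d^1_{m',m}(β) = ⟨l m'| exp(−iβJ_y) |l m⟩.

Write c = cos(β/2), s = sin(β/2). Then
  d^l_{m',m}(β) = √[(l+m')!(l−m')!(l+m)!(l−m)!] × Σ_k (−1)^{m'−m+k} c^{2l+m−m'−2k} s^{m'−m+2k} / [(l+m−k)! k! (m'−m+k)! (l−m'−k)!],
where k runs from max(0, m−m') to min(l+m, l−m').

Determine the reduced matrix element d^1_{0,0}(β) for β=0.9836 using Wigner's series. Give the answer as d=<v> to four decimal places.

d=0.5540

d^1_{0,0}(β=0.9836) via Wigner's sum:
Half-angle: c=0.881484, s=0.472213. N=√(1·1·1·1)=1.000000
The bounds max(0,m−m')=0 and min(l+m,l−m')=1 give 2 terms
  k=0: (−1)^0·1.0000/(1)·0.8815^2·0.4722^0 = +0.777015
  k=1: (−1)^1·1.0000/(1)·0.8815^0·0.4722^2 = -0.222985
d^1_{0,0}(0.9836) = +0.777015 -0.222985 = +0.554029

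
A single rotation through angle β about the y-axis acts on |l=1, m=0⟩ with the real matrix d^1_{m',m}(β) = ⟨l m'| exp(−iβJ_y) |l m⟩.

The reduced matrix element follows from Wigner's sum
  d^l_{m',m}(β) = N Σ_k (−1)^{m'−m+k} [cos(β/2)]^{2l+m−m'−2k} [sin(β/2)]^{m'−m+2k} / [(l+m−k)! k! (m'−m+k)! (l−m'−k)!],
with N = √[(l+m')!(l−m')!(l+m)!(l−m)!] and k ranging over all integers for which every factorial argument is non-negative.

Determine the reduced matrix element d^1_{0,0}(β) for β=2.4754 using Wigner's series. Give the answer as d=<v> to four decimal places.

d=-0.7862

d^1_{0,0}(β=2.4754) via Wigner's sum:
c=cos(2.4754/2)=0.326971, s=sin(2.4754/2)=0.945034; N=√[1·1·1·1]=1.000000
The bounds max(0,m−m')=0 and min(l+m,l−m')=1 give 2 terms
  k=0: (−1)^0·1.0000/(1)·0.3270^2·0.9450^0 = +0.106910
  k=1: (−1)^1·1.0000/(1)·0.3270^0·0.9450^2 = -0.893090
d^1_{0,0}(2.4754) = +0.106910 -0.893090 = -0.786180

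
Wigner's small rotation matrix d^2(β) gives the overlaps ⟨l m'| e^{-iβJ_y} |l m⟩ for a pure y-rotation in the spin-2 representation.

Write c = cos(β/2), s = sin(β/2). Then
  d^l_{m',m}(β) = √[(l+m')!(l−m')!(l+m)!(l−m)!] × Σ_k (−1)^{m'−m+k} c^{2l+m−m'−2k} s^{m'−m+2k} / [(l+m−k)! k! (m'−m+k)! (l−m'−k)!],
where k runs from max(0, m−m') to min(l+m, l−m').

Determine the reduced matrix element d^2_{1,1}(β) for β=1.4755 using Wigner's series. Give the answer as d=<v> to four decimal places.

d^2_{1,1}(β=1.4755) via Wigner's sum:
Half-angle: c=0.739984, s=0.672625. N=√(6·1·6·1)=6.000000
Admissible k: 0..1 (factorial args all ≥0)
  k=0: (−1)^0·6.0000/(6)·0.7400^4·0.6726^0 = +0.299840
  k=1: (−1)^1·6.0000/(2)·0.7400^2·0.6726^2 = -0.743210
d^2_{1,1}(1.4755) = +0.299840 -0.743210 = -0.443370

d=-0.4434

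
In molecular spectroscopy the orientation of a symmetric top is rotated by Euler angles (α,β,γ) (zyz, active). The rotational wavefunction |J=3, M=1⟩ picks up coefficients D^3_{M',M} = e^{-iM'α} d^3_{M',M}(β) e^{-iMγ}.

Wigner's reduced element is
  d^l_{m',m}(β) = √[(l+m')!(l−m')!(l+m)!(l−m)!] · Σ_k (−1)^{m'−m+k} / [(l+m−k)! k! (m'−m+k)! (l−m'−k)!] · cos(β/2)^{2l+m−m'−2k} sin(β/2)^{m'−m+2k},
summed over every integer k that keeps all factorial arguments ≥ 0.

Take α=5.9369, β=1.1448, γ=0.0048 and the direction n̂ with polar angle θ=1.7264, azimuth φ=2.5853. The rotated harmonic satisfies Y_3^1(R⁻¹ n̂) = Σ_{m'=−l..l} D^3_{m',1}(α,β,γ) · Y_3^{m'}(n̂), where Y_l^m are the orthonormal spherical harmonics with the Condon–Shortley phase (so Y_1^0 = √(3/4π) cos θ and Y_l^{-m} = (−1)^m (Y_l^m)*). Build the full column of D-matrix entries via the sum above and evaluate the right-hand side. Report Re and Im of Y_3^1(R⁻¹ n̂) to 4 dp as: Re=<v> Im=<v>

Re=0.2871 Im=-0.2313

Need the full column D^3_{m',1} for m'=−3..3 at α=5.9369, β=1.1448, γ=0.0048.
cos(β/2)=0.840603, sin(β/2)=0.541651
d^3_{-3,1}: single k=4 term ⇒ +0.235563;  D = +0.118503-0.203585i
d^3_{-2,1}: k∈[3..4] ⇒ +0.596983 -0.123934 = +0.473050;  D = +0.362608-0.303795i
d^3_{-1,1}: k∈[2..4] ⇒ +0.878932 -0.486576 +0.025253 = +0.417609;  D = +0.392135-0.143623i
d^3_{0,1}: k∈[1..3] ⇒ +0.787528 -0.980944 +0.135762 = -0.057653;  D = -0.057653+0.000277i
d^3_{1,1}: k∈[0..2] ⇒ +0.352815 -1.171909 +0.364932 = -0.454162;  D = -0.427938-0.152093i
d^3_{2,1}: k∈[0..1] ⇒ -0.718911 +0.596983 = -0.121928;  D = -0.094209-0.077402i
d^3_{3,1}: single k=0 term ⇒ +0.567348;  D = +0.290106+0.487567i
Y_3^{m'}(θ=1.7264,φ=2.5853) and Σ D·Y over m':
  (+0.1185-0.2036i)·(+0.0394-0.4003i)  (+0.3626-0.3038i)·(-0.0684-0.1386i)  (+0.3921-0.1436i)·(+0.2386+0.1483i)  (-0.0577+0.0003i)·(+0.1666+0.0000i)  (-0.4279-0.1521i)·(-0.2386+0.1483i)  (-0.0942-0.0774i)·(-0.0684+0.1386i)  (+0.2901+0.4876i)·(-0.0394-0.4003i)
Y_3^1(R⁻¹ n̂) = +0.287108-0.231323i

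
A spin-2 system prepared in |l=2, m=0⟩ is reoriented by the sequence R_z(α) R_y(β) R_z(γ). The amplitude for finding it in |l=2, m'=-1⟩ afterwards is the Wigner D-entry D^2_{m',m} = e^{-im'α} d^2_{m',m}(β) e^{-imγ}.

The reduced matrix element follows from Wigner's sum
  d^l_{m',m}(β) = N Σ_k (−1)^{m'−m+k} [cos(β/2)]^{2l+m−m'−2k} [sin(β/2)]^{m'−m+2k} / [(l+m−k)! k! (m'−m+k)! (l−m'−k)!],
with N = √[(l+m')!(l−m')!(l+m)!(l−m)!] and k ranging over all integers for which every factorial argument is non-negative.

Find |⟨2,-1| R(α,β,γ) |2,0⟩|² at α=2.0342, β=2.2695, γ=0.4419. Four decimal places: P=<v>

D^2_{-1,0}(2.0342,2.2695,0.4419) = e^{-i·-1·2.0342}·d^2_{-1,0}(2.2695)·e^{-i·0·0.4419}. Compute d first:
With c≡cos(β/2)=0.422359 and s≡sin(β/2)=0.906429, N=[1·6·2·2]^{1/2}=4.898979
k∈{1,2} keeps every argument non-negative
  k=1: (−1)^0·4.8990/(2)·0.4224^3·0.9064^1 = +0.167284
  k=2: (−1)^1·4.8990/(2)·0.4224^1·0.9064^3 = -0.770474
d^2_{-1,0}(2.2695) = +0.167284 -0.770474 = -0.603190
|D^2_{-1,0}|² = |d^2_{-1,0}(β)|² = (-0.603190)² = 0.363839 (the z-rotation phases have unit modulus)

P=0.3638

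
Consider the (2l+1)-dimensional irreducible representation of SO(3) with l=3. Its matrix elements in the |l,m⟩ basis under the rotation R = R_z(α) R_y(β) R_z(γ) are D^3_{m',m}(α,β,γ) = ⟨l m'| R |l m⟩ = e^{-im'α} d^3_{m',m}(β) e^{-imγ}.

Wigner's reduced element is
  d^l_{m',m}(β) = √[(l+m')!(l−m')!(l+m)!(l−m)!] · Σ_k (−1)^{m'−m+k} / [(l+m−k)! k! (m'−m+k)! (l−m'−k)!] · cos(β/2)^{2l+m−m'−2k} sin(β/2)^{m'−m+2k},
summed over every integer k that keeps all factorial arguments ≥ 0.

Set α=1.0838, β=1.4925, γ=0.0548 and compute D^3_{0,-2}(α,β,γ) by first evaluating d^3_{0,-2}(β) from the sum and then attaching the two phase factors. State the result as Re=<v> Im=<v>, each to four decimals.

Re=0.1058 Im=0.0116

First d^3_{0,-2}(β=1.4925), then the phase factors e^{-i(0)α} and e^{-i(-2)γ}:
Half-angle: c=0.734240, s=0.678890. N=√(6·6·1·120)=65.726707
The bounds max(0,m−m')=0 and min(l+m,l−m')=1 give 2 terms
  k=0: (−1)^2·65.7267/(12)·0.7342^4·0.6789^2 = +0.733688
  k=1: (−1)^3·65.7267/(12)·0.7342^2·0.6789^4 = -0.627241
d^3_{0,-2}(1.4925) = +0.733688 -0.627241 = +0.106447
Phases: e^{-i·(0)·1.0838}=+1.000000+0.000000i, e^{-i·(-2)·0.0548}=+0.994000+0.109381i ⇒ D=+0.105808+0.011643i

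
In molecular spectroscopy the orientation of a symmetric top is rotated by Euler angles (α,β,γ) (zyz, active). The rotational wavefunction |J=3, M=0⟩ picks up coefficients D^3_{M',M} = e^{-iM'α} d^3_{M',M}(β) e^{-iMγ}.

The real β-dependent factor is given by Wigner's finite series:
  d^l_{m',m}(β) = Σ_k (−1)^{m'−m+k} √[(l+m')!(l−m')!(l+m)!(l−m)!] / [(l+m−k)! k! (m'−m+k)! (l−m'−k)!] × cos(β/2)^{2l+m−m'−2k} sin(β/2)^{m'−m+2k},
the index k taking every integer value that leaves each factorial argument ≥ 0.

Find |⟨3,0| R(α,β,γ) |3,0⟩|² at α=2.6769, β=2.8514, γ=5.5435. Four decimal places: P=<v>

P=0.5807

D^3_{0,0}(2.6769,2.8514,5.5435) = e^{-i·0·2.6769}·d^3_{0,0}(2.8514)·e^{-i·0·5.5435}. Compute d first:
Half-angle: c=0.144588, s=0.989492. N=√(6·6·6·6)=36.000000
Admissible k: 0..3 (factorial args all ≥0)
  k=0: (−1)^0·36.0000/(36)·0.1446^6·0.9895^0 = +0.000009
  k=1: (−1)^1·36.0000/(4)·0.1446^4·0.9895^2 = -0.003851
  k=2: (−1)^2·36.0000/(4)·0.1446^2·0.9895^4 = +0.180366
  k=3: (−1)^3·36.0000/(36)·0.1446^0·0.9895^6 = -0.938585
d^3_{0,0}(2.8514) = +0.000009 -0.003851 +0.180366 -0.938585 = -0.762061
|D^3_{0,0}|² = |d^3_{0,0}(β)|² = (-0.762061)² = 0.580737 (the z-rotation phases have unit modulus)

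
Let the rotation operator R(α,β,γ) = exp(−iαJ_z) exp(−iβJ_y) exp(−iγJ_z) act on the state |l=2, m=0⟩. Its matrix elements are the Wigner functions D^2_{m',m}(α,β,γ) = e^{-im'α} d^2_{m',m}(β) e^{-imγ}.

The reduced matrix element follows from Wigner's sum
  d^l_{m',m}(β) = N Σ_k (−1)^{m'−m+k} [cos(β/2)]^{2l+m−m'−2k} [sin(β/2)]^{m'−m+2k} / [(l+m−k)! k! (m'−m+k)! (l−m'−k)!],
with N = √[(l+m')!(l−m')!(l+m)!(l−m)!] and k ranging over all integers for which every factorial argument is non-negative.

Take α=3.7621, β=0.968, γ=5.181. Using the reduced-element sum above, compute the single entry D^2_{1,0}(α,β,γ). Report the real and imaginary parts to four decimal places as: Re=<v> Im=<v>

Split into d^2_{1,0}(β=0.968) × two z-phases.
With c≡cos(β/2)=0.885141 and s≡sin(β/2)=0.465323, N=[6·1·2·2]^{1/2}=4.898979
The bounds max(0,m−m')=0 and min(l+m,l−m')=1 give 2 terms
  k=0: (−1)^1·4.8990/(2)·0.8851^3·0.4653^1 = -0.790437
  k=1: (−1)^2·4.8990/(2)·0.8851^1·0.4653^3 = +0.218450
d^2_{1,0}(0.968) = -0.790437 +0.218450 = -0.571987
Phases: e^{-i·(1)·3.7621}=-0.813584+0.581448i, e^{-i·(0)·5.181}=+1.000000+0.000000i ⇒ D=+0.465359-0.332581i

Re=0.4654 Im=-0.3326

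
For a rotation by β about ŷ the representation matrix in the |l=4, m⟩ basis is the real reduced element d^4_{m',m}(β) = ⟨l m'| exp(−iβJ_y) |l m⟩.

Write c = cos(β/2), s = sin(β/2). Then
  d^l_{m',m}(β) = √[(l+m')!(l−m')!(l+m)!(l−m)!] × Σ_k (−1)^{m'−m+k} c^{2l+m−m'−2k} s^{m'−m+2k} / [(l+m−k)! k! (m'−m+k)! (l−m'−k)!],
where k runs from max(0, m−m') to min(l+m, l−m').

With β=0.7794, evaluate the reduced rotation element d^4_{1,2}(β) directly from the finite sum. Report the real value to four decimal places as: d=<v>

d^4_{1,2}(β=0.7794) via Wigner's sum:
Half-angle: c=0.925023, s=0.379911. N=√(120·6·720·2)=1018.233765
k: max(0,(2)−(1))=1 … min(4+(2),4−(1))=3
  k=1: (−1)^0·1018.2338/(240)·0.9250^7·0.3799^1 = +0.934084
  k=2: (−1)^1·1018.2338/(48)·0.9250^5·0.3799^3 = -0.787797
  k=3: (−1)^2·1018.2338/(72)·0.9250^3·0.3799^5 = +0.088589
d^4_{1,2}(0.7794) = +0.934084 -0.787797 +0.088589 = +0.234876

d=0.2349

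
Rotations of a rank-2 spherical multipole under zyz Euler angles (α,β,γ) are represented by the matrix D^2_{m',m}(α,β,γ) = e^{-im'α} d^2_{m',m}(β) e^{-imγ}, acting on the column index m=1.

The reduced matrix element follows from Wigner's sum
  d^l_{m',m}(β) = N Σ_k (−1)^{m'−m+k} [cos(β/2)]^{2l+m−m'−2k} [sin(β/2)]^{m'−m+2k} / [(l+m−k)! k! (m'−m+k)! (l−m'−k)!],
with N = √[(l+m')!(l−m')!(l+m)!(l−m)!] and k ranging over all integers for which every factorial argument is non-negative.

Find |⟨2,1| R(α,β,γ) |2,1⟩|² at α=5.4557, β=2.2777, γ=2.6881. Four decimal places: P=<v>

First d^2_{1,1}(β=2.2777), then the phase factors e^{-i(1)α} and e^{-i(1)γ}:
Half-angle: c=0.418639, s=0.908153. N=√(6·1·6·1)=6.000000
Admissible k: 0..1 (factorial args all ≥0)
  k=0: (−1)^0·6.0000/(6)·0.4186^4·0.9082^0 = +0.030716
  k=1: (−1)^1·6.0000/(2)·0.4186^2·0.9082^2 = -0.433629
d^2_{1,1}(2.2777) = +0.030716 -0.433629 = -0.402914
|D^2_{1,1}|² = |d^2_{1,1}(β)|² = (-0.402914)² = 0.162339 (the z-rotation phases have unit modulus)

P=0.1623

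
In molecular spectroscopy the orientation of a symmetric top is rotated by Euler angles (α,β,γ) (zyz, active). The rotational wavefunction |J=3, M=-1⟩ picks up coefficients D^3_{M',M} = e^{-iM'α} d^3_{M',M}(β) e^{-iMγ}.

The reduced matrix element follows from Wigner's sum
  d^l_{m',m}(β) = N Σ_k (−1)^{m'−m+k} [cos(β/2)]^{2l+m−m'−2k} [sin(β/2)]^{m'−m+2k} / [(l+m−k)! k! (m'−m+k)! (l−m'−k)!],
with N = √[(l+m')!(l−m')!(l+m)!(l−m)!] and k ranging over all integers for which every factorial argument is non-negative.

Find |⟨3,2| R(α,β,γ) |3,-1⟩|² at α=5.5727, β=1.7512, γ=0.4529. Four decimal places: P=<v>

P=0.0448

First d^3_{2,-1}(β=1.7512), then the phase factors e^{-i(2)α} and e^{-i(-1)γ}:
With c≡cos(β/2)=0.640536 and s≡sin(β/2)=0.767928, N=[120·1·2·24]^{1/2}=75.894664
Admissible k: 0..1 (factorial args all ≥0)
  k=0: (−1)^3·75.8947/(12)·0.6405^3·0.7679^3 = -0.752701
  k=1: (−1)^4·75.8947/(24)·0.6405^1·0.7679^5 = +0.540936
d^3_{2,-1}(1.7512) = -0.752701 +0.540936 = -0.211765
|D^3_{2,-1}|² = |d^3_{2,-1}(β)|² = (-0.211765)² = 0.044844 (the z-rotation phases have unit modulus)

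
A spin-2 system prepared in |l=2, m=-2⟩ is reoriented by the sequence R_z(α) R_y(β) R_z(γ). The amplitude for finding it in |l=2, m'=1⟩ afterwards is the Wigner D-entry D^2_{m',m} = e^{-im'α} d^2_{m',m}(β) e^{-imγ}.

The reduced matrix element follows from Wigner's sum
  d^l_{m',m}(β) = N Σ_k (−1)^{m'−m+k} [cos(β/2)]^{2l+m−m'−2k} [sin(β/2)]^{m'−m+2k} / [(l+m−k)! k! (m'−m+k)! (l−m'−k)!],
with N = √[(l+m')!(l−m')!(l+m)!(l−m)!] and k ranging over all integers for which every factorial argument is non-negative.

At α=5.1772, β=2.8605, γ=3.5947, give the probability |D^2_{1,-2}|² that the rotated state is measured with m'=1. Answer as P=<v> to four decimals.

P=0.0740

First d^2_{1,-2}(β=2.8605), then the phase factors e^{-i(1)α} and e^{-i(-2)γ}:
Half-angle: c=0.140084, s=0.990140. N=√(6·1·1·24)=12.000000
Admissible k: 0..0 (factorial args all ≥0)
  k=0: (−1)^3·12.0000/(6)·0.1401^1·0.9901^3 = -0.271962
d^2_{1,-2}(2.8605) = -0.271962
|D^2_{1,-2}|² = |d^2_{1,-2}(β)|² = (-0.271962)² = 0.073963 (the z-rotation phases have unit modulus)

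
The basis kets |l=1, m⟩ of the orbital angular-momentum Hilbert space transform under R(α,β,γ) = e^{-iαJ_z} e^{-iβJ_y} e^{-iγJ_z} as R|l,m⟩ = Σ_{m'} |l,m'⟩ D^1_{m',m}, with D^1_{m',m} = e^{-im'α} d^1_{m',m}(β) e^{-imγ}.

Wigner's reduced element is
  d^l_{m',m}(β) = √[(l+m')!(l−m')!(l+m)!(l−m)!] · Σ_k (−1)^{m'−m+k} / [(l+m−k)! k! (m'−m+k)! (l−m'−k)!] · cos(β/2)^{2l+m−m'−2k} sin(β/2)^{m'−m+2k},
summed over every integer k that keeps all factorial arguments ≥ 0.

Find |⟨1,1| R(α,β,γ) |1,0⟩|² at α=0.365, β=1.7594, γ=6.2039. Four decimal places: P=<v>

First d^1_{1,0}(β=1.7594), then the phase factors e^{-i(1)α} and e^{-i(0)γ}:
Half-angle: c=0.637382, s=0.770548. N=√(2·1·1·1)=1.414214
The bounds max(0,m−m')=0 and min(l+m,l−m')=0 give 1 term
  k=0: (−1)^1·1.4142/(1)·0.6374^1·0.7705^1 = -0.694568
d^1_{1,0}(1.7594) = -0.694568
|D^1_{1,0}|² = |d^1_{1,0}(β)|² = (-0.694568)² = 0.482424 (the z-rotation phases have unit modulus)

P=0.4824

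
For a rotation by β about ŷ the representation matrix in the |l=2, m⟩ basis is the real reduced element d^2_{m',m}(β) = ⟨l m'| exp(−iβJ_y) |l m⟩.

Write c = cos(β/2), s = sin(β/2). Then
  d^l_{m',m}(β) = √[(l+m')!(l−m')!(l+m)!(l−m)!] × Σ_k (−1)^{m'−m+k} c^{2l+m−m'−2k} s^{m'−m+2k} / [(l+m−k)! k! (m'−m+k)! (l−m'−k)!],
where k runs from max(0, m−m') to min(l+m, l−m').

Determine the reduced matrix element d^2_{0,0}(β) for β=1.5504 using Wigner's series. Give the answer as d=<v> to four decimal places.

d^2_{0,0}(β=1.5504) via Wigner's sum:
c=cos(1.5504/2)=0.714281, s=sin(1.5504/2)=0.699859; N=√[2·2·2·2]=4.000000
The bounds max(0,m−m')=0 and min(l+m,l−m')=2 give 3 terms
  k=0: (−1)^0·4.0000/(4)·0.7143^4·0.6999^0 = +0.260301
  k=1: (−1)^1·4.0000/(1)·0.7143^2·0.6999^2 = -0.999584
  k=2: (−1)^2·4.0000/(4)·0.7143^0·0.6999^4 = +0.239907
d^2_{0,0}(1.5504) = +0.260301 -0.999584 +0.239907 = -0.499376

d=-0.4994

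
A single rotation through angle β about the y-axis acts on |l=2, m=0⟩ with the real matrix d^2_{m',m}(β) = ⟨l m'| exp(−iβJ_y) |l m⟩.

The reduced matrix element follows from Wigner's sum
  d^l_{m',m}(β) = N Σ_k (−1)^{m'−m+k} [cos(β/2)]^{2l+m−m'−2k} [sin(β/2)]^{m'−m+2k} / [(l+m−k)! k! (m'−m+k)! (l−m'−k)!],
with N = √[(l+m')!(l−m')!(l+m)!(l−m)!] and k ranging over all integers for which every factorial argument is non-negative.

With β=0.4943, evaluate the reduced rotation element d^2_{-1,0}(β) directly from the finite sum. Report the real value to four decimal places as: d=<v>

d=0.5115

d^2_{-1,0}(β=0.4943) via Wigner's sum:
Half-angle: c=0.969614, s=0.244642. N=√(1·6·2·2)=4.898979
k∈{1,2} keeps every argument non-negative
  k=1: (−1)^0·4.8990/(2)·0.9696^3·0.2446^1 = +0.546263
  k=2: (−1)^1·4.8990/(2)·0.9696^1·0.2446^3 = -0.034775
d^2_{-1,0}(0.4943) = +0.546263 -0.034775 = +0.511488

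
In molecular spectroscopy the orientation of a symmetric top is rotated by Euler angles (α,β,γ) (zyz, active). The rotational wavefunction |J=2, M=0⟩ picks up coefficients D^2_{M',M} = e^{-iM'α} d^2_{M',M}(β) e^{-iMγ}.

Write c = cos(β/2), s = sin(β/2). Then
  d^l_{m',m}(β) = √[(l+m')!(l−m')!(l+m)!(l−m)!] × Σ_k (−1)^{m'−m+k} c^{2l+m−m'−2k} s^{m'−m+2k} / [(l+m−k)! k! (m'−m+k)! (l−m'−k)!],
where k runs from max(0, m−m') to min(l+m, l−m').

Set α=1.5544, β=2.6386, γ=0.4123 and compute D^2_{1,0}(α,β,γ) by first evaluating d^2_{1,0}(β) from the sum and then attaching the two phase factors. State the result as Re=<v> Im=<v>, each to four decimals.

First d^2_{1,0}(β=2.6386), then the phase factors e^{-i(1)α} and e^{-i(0)γ}:
Half-angle: c=0.248853, s=0.968541. N=√(6·1·2·2)=4.898979
Admissible k: 0..1 (factorial args all ≥0)
  k=0: (−1)^1·4.8990/(2)·0.2489^3·0.9685^1 = -0.036562
  k=1: (−1)^2·4.8990/(2)·0.2489^1·0.9685^3 = +0.553826
d^2_{1,0}(2.6386) = -0.036562 +0.553826 = +0.517265
Attach z-rotation phases: D = e^{-i(1)(1.5544)}·(+0.517265)·e^{-i(0)(0.4123)} = +0.008481-0.517195i

Re=0.0085 Im=-0.5172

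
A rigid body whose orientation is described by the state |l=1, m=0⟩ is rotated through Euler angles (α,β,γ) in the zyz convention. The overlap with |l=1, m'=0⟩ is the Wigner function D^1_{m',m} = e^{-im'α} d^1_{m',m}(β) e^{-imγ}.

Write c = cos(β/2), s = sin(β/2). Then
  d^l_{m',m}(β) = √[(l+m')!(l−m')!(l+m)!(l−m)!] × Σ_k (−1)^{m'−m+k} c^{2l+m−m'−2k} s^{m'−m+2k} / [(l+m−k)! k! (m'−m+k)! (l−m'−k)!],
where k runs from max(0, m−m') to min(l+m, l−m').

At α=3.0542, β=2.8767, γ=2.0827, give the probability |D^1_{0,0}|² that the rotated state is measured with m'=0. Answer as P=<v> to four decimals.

P=0.9315

D^1_{0,0}(3.0542,2.8767,2.0827) = e^{-i·0·3.0542}·d^1_{0,0}(2.8767)·e^{-i·0·2.0827}. Compute d first:
c=cos(2.8767/2)=0.132059, s=sin(2.8767/2)=0.991242; N=√[1·1·1·1]=1.000000
Admissible k: 0..1 (factorial args all ≥0)
  k=0: (−1)^0·1.0000/(1)·0.1321^2·0.9912^0 = +0.017440
  k=1: (−1)^1·1.0000/(1)·0.1321^0·0.9912^2 = -0.982560
d^1_{0,0}(2.8767) = +0.017440 -0.982560 = -0.965121
|D^1_{0,0}|² = |d^1_{0,0}(β)|² = (-0.965121)² = 0.931458 (the z-rotation phases have unit modulus)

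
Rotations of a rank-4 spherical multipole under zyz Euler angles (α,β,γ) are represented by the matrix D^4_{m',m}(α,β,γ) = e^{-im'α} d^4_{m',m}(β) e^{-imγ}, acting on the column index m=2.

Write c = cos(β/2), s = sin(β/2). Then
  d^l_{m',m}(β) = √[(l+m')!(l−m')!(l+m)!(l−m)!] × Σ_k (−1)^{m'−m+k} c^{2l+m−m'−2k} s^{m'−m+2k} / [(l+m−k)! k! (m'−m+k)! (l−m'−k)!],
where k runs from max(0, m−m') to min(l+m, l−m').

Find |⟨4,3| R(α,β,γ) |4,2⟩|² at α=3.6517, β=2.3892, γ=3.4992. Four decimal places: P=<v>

First d^4_{3,2}(β=2.3892), then the phase factors e^{-i(3)α} and e^{-i(2)γ}:
Half-angle: c=0.367385, s=0.930069. N=√(5040·1·720·2)=2693.993318
The bounds max(0,m−m')=0 and min(l+m,l−m')=1 give 2 terms
  k=0: (−1)^1·2693.9933/(720)·0.3674^7·0.9301^1 = -0.003144
  k=1: (−1)^2·2693.9933/(240)·0.3674^5·0.9301^3 = +0.060442
d^4_{3,2}(2.3892) = -0.003144 +0.060442 = +0.057299
|D^4_{3,2}|² = |d^4_{3,2}(β)|² = (+0.057299)² = 0.003283 (the z-rotation phases have unit modulus)

P=0.0033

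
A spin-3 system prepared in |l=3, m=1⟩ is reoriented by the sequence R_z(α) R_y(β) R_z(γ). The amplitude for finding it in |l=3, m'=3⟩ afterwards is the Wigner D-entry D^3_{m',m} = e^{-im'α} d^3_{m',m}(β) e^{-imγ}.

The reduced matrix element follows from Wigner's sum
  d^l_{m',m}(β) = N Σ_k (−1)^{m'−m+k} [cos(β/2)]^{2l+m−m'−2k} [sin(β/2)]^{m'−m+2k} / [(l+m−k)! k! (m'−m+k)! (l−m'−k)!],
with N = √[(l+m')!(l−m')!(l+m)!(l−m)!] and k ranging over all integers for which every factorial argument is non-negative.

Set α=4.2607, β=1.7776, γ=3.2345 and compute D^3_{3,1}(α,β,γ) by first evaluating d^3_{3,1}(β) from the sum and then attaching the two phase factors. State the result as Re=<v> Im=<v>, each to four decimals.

Re=-0.3511 Im=0.1119

D^3_{3,1}(4.2607,1.7776,3.2345) = e^{-i·3·4.2607}·d^3_{3,1}(1.7776)·e^{-i·1·3.2345}. Compute d first:
c=cos(1.7776/2)=0.630344, s=sin(1.7776/2)=0.776316; N=√[720·1·24·2]=185.903201
The bounds max(0,m−m')=0 and min(l+m,l−m')=0 give 1 term
  k=0: (−1)^2·185.9032/(48)·0.6303^4·0.7763^2 = +0.368496
d^3_{3,1}(1.7776) = +0.368496
Phases: e^{-i·(3)·4.2607}=+0.976821-0.214060i, e^{-i·(1)·3.2345}=-0.995687+0.092774i ⇒ D=-0.351084+0.111934i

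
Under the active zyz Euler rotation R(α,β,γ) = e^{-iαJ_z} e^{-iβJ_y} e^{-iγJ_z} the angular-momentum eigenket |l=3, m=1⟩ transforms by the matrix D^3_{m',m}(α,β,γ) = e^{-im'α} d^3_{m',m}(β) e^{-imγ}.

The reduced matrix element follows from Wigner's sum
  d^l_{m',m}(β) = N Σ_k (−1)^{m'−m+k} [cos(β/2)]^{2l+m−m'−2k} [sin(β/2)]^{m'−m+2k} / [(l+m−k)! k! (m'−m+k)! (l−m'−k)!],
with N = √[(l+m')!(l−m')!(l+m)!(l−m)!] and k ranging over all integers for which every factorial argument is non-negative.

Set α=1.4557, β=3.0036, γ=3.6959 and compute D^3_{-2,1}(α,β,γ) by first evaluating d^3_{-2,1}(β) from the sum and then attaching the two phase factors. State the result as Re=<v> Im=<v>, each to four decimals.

Split into d^3_{-2,1}(β=3.0036) × two z-phases.
With c≡cos(β/2)=0.068942 and s≡sin(β/2)=0.997621, N=[1·120·24·2]^{1/2}=75.894664
The bounds max(0,m−m')=3 and min(l+m,l−m')=4 give 2 terms
  k=3: (−1)^0·75.8947/(12)·0.0689^3·0.9976^3 = +0.002058
  k=4: (−1)^1·75.8947/(24)·0.0689^1·0.9976^5 = -0.215431
d^3_{-2,1}(3.0036) = +0.002058 -0.215431 = -0.213374
Attach z-rotation phases: D = e^{-i(-2)(1.4557)}·(-0.213374)·e^{-i(1)(3.6959)} = -0.151013+0.150742i

Re=-0.1510 Im=0.1507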